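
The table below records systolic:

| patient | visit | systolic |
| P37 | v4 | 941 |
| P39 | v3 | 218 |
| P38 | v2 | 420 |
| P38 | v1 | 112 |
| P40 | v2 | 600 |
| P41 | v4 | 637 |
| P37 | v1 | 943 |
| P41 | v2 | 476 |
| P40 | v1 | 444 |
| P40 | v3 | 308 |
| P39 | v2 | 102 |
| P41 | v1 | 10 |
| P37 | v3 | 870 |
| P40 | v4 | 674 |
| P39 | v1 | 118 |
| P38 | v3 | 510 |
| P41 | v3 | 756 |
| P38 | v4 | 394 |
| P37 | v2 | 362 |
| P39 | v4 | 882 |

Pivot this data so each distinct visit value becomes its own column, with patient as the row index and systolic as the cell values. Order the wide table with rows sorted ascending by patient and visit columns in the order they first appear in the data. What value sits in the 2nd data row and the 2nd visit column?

With rows sorted ascending by patient, row 2 is patient=P38. visit columns in first-appearance order: v4, v3, v2, v1; column 2 is v3.
Long rows with patient=P38, visit=v3: systolic = 510.

510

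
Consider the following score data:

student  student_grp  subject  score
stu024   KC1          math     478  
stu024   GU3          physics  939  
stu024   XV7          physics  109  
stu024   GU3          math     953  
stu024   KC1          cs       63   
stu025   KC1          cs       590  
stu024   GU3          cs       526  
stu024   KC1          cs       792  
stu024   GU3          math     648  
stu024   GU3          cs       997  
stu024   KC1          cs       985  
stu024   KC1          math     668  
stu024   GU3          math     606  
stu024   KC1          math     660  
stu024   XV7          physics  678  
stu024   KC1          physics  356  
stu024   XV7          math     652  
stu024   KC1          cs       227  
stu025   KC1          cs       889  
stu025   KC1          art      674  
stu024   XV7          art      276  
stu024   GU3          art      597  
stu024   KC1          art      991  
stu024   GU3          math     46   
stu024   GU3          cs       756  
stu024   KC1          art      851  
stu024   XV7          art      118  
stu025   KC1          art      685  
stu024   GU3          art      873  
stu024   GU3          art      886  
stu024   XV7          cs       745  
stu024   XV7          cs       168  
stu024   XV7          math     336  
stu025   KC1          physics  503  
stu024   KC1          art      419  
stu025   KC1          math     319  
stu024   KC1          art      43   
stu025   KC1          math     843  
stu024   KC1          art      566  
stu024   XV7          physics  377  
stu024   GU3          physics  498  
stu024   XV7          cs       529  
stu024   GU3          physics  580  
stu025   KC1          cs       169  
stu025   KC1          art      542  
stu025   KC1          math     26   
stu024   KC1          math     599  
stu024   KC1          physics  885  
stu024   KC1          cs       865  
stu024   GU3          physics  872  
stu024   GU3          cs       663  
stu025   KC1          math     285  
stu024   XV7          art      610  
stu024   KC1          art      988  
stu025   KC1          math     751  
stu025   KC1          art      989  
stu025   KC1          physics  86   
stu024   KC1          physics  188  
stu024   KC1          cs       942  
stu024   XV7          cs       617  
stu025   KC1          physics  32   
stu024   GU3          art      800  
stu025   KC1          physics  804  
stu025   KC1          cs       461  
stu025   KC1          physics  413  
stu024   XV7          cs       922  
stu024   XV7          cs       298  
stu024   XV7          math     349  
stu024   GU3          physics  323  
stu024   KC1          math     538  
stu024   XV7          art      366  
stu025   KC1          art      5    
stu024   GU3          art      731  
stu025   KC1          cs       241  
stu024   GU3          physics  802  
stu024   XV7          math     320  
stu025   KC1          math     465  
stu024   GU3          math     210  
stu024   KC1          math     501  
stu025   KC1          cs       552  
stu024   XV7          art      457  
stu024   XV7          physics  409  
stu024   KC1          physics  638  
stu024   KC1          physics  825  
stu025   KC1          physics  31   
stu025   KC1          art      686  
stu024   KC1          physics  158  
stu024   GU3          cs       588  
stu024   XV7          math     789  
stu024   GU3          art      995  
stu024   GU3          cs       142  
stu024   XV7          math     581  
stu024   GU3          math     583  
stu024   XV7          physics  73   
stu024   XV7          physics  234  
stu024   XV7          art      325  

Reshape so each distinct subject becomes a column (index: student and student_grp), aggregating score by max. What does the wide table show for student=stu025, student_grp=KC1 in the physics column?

Rows with student=stu025, student_grp=KC1 and subject=physics: score values are 503, 86, 32, 804, 413, 31.
max(503, 86, 32, 804, 413, 31) = 804.

804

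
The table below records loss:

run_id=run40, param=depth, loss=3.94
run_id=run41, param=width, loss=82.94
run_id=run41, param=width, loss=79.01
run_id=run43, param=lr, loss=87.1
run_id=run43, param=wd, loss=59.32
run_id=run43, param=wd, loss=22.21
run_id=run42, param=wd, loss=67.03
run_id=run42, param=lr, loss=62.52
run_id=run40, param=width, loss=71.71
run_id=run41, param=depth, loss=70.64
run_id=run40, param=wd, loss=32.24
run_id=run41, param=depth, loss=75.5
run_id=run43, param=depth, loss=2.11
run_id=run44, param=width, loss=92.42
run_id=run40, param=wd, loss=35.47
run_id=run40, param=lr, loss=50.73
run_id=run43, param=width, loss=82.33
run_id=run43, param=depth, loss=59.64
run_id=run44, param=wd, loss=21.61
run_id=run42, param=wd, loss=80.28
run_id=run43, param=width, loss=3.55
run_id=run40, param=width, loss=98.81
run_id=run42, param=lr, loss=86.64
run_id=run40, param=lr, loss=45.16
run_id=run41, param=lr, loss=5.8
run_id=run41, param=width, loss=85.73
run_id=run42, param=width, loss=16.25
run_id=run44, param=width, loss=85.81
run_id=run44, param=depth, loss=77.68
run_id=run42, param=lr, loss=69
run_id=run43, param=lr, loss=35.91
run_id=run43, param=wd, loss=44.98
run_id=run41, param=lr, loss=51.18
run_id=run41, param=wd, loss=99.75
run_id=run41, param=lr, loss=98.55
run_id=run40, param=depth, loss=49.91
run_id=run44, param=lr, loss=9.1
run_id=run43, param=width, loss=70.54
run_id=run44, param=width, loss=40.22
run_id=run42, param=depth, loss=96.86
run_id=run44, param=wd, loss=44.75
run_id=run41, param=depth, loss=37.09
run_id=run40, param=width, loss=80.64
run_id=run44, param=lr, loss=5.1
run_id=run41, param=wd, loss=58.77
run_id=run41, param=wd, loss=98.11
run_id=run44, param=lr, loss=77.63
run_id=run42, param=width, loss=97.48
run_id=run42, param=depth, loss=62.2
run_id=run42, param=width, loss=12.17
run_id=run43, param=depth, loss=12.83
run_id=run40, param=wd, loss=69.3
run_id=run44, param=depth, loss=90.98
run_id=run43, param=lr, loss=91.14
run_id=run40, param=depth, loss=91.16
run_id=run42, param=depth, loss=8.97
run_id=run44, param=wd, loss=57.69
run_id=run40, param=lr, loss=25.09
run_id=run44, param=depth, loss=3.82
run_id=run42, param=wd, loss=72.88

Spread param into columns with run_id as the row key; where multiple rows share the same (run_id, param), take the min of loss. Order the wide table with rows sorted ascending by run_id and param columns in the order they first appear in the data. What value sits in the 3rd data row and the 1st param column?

With rows sorted ascending by run_id, row 3 is run_id=run42. param columns in first-appearance order: depth, width, lr, wd; column 1 is depth.
Long rows with run_id=run42, param=depth: min(96.86, 62.2, 8.97) = 8.97.

8.97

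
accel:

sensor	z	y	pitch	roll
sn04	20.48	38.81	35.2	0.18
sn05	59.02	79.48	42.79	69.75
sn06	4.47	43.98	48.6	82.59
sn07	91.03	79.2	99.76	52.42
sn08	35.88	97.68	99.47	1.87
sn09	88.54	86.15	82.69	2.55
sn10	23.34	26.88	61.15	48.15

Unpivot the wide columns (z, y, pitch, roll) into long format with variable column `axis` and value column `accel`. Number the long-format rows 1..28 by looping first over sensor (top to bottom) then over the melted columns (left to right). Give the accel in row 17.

35.88

28 rows total (7 × 4). Row 17: index ⌊(17-1)/4⌋ = 4 into sensor → sn08; (17-1) mod 4 = 0 into the melted columns → z.
So row 17 is (sn08, z, 35.88); accel = 35.88.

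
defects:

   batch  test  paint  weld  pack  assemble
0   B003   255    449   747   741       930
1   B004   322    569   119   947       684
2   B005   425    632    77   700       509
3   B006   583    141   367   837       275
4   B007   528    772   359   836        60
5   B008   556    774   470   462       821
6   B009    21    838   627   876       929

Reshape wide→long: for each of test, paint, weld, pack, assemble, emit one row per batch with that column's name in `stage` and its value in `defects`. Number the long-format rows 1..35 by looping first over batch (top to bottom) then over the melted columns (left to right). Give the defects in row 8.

119

35 rows total (7 × 5). Row 8: index ⌊(8-1)/5⌋ = 1 into batch → B004; (8-1) mod 5 = 2 into the melted columns → weld.
So row 8 is (B004, weld, 119); defects = 119.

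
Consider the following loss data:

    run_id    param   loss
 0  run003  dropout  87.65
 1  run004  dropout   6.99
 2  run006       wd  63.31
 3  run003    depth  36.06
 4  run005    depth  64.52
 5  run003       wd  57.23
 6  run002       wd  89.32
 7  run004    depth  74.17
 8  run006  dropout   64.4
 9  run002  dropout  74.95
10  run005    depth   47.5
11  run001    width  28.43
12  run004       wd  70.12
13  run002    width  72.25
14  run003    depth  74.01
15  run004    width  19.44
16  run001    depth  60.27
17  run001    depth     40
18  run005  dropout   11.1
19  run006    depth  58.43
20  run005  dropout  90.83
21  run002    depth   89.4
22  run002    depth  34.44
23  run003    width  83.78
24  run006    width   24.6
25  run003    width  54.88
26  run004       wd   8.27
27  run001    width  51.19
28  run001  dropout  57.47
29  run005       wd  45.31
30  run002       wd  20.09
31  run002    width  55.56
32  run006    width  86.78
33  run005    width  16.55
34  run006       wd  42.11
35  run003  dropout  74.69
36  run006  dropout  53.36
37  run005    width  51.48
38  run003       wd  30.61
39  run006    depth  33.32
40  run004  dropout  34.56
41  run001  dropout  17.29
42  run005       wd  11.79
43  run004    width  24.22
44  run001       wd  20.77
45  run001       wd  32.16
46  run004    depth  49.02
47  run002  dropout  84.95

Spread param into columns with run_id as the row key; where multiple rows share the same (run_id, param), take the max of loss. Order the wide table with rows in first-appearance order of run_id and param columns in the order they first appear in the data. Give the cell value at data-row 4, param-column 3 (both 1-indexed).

64.52

With rows in first-appearance order of run_id, row 4 is run_id=run005. param columns in first-appearance order: dropout, wd, depth, width; column 3 is depth.
Long rows with run_id=run005, param=depth: max(64.52, 47.5) = 64.52.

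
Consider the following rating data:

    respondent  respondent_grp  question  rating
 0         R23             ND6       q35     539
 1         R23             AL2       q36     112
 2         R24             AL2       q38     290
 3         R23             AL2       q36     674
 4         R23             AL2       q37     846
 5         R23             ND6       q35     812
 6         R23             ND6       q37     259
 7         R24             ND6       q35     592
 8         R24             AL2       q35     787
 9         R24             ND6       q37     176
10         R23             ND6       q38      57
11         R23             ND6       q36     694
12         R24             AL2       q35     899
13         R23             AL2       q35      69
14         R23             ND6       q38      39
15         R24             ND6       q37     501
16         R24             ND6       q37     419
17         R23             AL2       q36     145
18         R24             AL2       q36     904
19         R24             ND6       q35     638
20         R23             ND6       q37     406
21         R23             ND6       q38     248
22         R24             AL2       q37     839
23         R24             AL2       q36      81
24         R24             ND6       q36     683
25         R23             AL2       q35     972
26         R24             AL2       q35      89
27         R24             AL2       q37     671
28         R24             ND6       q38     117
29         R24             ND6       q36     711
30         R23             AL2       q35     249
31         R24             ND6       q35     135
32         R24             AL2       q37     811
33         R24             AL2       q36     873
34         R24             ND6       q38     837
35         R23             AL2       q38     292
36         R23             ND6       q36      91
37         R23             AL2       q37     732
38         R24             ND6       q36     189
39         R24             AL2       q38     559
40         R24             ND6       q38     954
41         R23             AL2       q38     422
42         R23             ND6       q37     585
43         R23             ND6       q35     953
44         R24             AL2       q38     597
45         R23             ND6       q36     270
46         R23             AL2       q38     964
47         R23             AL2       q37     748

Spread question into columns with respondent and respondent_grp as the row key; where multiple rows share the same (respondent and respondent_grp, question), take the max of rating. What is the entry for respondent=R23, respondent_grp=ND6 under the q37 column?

585

Rows with respondent=R23, respondent_grp=ND6 and question=q37: rating values are 259, 406, 585.
max(259, 406, 585) = 585.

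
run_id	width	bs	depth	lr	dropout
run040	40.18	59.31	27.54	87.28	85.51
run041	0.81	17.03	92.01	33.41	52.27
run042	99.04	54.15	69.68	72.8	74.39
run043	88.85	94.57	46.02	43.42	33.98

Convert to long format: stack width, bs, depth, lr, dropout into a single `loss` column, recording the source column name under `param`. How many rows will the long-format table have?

20

4 run_id values × 5 melted columns = 20 rows.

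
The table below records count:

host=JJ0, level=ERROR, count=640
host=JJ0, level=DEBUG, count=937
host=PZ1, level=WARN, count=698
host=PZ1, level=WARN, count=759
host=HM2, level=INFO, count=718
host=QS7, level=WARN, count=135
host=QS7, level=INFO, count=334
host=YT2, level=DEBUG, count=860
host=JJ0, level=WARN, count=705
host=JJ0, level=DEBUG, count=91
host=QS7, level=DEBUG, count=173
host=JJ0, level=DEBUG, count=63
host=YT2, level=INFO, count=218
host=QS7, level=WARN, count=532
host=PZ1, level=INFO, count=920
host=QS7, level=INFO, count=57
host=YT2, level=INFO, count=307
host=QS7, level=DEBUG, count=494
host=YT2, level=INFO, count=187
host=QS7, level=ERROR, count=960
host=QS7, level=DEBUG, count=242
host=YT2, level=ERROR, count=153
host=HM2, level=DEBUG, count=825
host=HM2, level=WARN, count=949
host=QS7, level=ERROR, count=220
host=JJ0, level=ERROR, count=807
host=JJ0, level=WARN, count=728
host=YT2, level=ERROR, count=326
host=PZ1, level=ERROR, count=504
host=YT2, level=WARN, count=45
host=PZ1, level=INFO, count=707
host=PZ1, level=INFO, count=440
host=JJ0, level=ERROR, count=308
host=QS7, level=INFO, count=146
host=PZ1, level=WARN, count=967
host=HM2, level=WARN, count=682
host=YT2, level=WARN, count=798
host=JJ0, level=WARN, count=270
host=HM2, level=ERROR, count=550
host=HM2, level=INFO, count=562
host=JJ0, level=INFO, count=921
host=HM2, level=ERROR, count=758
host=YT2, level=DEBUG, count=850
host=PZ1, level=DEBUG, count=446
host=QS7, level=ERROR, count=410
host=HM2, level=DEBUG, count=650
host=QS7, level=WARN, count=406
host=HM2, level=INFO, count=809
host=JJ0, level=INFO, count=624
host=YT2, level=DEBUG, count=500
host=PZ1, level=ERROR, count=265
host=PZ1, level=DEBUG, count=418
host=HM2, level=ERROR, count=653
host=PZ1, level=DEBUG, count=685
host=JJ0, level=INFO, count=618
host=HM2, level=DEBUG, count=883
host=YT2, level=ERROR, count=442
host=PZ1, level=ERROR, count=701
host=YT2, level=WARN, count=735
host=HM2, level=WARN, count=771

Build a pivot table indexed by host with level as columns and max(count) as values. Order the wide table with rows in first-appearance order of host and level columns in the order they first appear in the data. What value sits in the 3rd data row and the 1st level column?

With rows in first-appearance order of host, row 3 is host=HM2. level columns in first-appearance order: ERROR, DEBUG, WARN, INFO; column 1 is ERROR.
Long rows with host=HM2, level=ERROR: max(550, 758, 653) = 758.

758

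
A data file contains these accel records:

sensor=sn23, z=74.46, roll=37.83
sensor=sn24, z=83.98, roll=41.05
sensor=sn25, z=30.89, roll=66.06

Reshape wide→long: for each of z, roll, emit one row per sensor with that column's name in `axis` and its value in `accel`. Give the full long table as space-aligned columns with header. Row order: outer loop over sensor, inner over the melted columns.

Each (sensor, column) pair becomes one row: 3 × 2 = 6 rows.
For example, (sn23, z) → accel=74.46.

sensor  axis  accel
sn23    z     74.46
sn23    roll  37.83
sn24    z     83.98
sn24    roll  41.05
sn25    z     30.89
sn25    roll  66.06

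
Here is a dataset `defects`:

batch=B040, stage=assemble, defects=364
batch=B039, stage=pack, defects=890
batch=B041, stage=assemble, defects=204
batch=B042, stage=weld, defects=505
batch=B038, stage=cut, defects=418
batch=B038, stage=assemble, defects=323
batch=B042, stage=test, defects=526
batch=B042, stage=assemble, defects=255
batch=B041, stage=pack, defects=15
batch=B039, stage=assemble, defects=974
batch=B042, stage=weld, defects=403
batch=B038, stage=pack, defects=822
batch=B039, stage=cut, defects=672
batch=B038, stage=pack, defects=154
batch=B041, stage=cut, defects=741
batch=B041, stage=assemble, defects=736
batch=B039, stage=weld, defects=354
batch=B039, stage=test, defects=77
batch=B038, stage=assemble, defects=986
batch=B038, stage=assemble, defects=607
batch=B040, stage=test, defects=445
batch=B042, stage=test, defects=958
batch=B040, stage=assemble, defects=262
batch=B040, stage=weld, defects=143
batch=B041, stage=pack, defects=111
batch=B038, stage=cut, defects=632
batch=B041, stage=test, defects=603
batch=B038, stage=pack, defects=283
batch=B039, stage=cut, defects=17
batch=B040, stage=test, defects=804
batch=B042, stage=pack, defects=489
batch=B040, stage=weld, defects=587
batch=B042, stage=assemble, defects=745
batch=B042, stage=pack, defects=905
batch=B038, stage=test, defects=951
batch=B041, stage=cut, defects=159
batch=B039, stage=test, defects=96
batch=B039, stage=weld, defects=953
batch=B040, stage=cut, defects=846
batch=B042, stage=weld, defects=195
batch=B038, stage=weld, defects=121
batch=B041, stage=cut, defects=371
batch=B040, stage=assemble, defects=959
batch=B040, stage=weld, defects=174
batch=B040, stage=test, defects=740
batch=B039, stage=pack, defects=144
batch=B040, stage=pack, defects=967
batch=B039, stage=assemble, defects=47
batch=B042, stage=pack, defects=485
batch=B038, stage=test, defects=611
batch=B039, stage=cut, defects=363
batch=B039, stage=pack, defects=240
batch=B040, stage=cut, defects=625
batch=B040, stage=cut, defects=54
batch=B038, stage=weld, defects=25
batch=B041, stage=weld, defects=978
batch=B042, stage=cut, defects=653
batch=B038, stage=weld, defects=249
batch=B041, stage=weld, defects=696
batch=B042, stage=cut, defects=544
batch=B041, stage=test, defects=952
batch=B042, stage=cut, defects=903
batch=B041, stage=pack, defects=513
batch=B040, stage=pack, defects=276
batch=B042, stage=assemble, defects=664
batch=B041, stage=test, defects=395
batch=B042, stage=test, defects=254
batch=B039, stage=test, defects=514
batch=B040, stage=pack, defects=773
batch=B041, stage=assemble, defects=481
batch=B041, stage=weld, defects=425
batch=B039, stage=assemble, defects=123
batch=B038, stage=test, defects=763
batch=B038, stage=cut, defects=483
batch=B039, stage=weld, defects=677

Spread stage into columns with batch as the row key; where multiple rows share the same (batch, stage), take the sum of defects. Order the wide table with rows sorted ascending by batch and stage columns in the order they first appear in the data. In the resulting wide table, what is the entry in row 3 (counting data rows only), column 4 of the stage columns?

With rows sorted ascending by batch, row 3 is batch=B040. stage columns in first-appearance order: assemble, pack, weld, cut, test; column 4 is cut.
Long rows with batch=B040, stage=cut: 846 + 625 + 54 = 1525.

1525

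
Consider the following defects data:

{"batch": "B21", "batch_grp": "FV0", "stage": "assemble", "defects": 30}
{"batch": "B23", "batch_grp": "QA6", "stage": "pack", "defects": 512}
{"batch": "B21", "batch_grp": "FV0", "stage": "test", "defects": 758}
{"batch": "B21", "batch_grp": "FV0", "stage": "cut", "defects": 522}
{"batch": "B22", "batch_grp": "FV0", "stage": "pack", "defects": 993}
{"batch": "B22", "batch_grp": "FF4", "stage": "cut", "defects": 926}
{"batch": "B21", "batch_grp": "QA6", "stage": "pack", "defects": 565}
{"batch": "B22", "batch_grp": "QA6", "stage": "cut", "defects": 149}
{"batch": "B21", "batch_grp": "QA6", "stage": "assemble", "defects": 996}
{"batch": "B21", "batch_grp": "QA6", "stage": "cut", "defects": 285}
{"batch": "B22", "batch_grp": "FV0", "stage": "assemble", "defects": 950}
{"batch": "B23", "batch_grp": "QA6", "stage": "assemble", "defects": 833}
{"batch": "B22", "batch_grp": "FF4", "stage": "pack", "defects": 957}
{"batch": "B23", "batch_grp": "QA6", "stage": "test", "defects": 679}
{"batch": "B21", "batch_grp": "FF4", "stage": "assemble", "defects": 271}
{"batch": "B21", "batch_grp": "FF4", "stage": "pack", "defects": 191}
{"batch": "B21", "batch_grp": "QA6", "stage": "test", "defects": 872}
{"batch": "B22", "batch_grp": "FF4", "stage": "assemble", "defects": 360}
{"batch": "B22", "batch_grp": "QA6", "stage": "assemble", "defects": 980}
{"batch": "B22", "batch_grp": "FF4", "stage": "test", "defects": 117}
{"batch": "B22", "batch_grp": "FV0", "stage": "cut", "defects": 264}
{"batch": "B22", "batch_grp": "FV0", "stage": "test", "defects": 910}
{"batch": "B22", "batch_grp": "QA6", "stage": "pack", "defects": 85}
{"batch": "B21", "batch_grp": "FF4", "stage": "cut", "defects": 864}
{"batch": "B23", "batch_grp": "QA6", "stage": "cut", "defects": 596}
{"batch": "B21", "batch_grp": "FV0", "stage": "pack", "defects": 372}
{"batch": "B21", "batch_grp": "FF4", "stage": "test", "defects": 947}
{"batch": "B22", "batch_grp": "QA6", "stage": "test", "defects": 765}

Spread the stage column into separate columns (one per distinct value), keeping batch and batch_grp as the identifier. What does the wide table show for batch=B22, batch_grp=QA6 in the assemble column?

980

Wide layout: rows indexed by batch and batch_grp, columns are the 4 distinct stage values (assemble, pack, test, cut).
Cell (batch=B22, batch_grp=QA6, stage=assemble) draws from the long row where batch=B22, batch_grp=QA6 and stage=assemble, which has defects=980.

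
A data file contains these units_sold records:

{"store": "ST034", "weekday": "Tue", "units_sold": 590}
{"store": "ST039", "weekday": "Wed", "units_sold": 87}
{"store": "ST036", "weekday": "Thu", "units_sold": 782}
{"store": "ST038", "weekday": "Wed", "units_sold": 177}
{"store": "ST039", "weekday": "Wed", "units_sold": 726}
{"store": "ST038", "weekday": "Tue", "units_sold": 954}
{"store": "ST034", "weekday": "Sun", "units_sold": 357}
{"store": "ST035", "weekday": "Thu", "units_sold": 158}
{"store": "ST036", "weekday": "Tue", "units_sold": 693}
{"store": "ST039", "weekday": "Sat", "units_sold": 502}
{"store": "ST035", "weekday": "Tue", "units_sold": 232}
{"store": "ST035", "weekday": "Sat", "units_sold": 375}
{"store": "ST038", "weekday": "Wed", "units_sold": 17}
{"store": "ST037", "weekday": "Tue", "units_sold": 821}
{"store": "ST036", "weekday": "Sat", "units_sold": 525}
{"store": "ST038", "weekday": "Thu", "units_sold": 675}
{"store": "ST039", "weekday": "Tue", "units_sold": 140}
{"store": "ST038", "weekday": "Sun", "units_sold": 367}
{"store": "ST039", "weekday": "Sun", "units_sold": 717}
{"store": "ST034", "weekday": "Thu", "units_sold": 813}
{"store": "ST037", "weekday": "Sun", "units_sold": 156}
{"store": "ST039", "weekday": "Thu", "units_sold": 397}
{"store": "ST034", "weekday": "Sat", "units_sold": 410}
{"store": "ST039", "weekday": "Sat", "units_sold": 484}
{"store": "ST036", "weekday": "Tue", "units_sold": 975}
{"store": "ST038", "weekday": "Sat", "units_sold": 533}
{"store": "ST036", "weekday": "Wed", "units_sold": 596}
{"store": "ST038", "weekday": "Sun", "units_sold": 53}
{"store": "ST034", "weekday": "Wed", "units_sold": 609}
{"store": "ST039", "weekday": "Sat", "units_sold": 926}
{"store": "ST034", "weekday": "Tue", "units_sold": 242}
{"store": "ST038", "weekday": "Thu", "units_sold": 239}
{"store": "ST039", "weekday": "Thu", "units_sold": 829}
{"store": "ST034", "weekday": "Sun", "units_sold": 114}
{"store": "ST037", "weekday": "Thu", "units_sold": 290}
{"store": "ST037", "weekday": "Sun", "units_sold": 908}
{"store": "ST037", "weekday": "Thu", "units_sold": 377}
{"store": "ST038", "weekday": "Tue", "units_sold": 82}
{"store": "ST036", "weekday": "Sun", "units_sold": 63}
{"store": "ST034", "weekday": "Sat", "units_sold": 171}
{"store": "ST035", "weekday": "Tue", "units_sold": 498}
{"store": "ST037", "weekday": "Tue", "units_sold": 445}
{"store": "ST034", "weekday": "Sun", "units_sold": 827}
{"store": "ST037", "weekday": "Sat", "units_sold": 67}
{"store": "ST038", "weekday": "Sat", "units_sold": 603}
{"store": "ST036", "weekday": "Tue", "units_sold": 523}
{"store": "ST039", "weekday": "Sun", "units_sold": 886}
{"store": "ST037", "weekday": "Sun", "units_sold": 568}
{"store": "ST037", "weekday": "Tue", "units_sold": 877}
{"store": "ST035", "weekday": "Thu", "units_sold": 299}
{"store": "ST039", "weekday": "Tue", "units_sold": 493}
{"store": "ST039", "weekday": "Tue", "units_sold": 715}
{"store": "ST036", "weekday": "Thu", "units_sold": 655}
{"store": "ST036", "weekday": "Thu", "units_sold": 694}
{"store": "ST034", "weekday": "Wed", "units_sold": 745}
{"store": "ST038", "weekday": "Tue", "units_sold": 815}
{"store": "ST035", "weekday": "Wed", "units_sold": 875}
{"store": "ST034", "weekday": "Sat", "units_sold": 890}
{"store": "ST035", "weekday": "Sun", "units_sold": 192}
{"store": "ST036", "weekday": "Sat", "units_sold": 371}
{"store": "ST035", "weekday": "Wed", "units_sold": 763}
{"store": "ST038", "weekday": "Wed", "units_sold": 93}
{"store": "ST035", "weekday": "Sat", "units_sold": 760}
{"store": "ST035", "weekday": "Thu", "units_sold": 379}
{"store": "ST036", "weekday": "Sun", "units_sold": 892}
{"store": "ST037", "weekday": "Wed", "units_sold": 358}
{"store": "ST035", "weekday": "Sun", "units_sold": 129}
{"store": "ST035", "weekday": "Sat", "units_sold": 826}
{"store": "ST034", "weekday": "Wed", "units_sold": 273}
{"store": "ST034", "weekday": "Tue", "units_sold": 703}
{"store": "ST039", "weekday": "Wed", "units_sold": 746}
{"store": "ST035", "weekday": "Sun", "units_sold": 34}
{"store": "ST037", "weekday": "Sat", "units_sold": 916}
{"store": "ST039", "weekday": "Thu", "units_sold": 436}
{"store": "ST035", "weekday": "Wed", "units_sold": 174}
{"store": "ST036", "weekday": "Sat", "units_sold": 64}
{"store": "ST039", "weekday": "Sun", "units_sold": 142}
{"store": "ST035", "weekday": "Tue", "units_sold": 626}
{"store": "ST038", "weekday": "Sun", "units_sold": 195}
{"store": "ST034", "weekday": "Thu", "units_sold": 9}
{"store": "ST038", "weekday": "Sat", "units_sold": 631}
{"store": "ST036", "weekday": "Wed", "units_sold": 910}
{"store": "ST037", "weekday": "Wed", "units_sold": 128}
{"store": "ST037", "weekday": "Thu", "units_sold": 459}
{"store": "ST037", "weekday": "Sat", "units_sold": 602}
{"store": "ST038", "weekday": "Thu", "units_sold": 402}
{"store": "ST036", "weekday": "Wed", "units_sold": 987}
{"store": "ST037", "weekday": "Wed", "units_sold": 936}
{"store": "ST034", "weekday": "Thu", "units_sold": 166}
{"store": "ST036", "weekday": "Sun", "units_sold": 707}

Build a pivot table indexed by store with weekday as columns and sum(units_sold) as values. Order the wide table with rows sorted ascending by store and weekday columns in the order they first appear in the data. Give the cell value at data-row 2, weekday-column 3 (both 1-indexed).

With rows sorted ascending by store, row 2 is store=ST035. weekday columns in first-appearance order: Tue, Wed, Thu, Sun, Sat; column 3 is Thu.
Long rows with store=ST035, weekday=Thu: 158 + 299 + 379 = 836.

836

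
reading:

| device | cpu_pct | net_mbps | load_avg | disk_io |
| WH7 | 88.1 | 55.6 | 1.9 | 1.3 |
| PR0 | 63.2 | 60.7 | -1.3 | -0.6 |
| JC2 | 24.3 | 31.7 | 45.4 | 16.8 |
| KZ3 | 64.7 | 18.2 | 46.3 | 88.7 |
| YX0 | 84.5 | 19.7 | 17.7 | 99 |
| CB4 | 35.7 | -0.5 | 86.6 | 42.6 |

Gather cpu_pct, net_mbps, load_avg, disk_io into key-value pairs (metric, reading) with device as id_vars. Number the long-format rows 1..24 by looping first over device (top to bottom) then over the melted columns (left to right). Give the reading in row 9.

24.3

24 rows total (6 × 4). Row 9: index ⌊(9-1)/4⌋ = 2 into device → JC2; (9-1) mod 4 = 0 into the melted columns → cpu_pct.
So row 9 is (JC2, cpu_pct, 24.3); reading = 24.3.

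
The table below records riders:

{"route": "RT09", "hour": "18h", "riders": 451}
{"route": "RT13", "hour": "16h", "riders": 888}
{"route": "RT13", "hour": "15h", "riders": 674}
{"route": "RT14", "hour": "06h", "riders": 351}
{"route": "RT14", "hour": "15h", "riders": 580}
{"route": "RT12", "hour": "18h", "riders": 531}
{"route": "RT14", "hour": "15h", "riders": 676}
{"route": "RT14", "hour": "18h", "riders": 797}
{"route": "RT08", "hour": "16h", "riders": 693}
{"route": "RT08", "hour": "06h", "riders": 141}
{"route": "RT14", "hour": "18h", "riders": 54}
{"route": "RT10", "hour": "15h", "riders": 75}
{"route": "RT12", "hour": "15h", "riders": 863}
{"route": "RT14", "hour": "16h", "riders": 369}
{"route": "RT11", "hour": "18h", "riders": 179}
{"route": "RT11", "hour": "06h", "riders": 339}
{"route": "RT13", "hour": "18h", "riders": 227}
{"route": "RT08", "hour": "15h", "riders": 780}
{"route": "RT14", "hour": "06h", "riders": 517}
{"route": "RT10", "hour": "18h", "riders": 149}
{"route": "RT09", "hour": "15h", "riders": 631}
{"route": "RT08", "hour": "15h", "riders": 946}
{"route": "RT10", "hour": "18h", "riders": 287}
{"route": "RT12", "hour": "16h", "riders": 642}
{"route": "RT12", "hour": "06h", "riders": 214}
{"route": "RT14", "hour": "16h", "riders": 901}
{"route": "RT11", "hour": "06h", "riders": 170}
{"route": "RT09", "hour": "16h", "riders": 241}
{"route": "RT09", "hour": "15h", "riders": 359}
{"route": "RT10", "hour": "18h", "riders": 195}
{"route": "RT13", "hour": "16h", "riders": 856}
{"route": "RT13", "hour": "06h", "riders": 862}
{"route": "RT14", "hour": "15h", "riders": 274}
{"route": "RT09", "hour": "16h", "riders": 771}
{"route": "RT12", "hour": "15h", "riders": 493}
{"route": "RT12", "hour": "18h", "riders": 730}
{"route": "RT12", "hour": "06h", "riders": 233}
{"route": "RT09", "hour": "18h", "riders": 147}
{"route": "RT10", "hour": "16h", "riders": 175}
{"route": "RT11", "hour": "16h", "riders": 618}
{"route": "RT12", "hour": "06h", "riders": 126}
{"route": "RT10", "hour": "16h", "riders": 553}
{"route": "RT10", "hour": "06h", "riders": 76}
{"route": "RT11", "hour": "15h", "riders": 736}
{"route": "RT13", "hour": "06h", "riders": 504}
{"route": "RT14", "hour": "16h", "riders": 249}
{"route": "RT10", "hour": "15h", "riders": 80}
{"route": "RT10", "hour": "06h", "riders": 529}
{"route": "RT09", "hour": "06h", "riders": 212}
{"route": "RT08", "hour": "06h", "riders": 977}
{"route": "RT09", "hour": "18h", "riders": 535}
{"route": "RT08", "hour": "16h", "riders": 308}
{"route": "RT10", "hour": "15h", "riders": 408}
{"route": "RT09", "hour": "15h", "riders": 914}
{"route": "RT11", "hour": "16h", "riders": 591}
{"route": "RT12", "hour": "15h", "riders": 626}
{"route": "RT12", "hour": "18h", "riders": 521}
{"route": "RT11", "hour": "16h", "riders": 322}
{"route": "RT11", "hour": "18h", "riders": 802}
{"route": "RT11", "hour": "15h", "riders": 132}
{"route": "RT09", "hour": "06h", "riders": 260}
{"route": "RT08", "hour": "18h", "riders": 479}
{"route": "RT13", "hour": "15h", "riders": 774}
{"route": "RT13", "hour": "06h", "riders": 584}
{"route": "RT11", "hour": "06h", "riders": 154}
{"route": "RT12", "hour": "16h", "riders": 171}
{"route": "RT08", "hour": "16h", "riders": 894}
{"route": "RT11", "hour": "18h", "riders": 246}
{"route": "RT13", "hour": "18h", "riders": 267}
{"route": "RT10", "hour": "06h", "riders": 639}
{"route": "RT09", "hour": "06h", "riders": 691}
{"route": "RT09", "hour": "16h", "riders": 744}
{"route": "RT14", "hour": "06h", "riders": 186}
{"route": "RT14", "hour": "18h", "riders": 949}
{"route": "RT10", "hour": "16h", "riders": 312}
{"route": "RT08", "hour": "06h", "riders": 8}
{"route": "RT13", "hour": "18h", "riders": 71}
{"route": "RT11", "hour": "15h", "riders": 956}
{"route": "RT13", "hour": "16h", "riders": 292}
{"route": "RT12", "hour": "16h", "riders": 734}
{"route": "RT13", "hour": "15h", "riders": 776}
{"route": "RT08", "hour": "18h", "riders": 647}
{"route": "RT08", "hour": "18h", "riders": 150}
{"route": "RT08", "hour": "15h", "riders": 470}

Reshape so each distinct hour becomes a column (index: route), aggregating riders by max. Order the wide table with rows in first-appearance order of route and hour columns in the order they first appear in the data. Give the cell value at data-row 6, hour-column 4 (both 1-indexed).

639

With rows in first-appearance order of route, row 6 is route=RT10. hour columns in first-appearance order: 18h, 16h, 15h, 06h; column 4 is 06h.
Long rows with route=RT10, hour=06h: max(76, 529, 639) = 639.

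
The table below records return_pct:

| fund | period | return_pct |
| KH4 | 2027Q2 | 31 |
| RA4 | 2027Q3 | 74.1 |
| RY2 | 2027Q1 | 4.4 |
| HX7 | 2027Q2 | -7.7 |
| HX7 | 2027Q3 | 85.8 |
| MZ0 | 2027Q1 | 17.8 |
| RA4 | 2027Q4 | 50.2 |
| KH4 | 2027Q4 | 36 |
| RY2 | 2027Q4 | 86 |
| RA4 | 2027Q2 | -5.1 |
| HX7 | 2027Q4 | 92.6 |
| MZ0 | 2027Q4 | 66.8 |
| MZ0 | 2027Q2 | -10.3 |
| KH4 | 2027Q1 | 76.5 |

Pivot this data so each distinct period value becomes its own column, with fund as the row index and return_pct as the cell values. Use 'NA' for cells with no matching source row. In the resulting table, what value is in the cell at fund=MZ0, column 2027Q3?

No long-format row has fund=MZ0 and period=2027Q3, so the cell is NA.

NA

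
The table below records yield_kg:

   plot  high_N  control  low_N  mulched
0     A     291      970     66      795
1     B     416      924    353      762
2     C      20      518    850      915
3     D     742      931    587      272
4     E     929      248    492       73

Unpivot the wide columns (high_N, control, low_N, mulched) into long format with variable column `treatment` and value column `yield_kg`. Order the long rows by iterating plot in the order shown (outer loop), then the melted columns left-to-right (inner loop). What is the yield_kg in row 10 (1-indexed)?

518

20 rows total (5 × 4). Row 10: index ⌊(10-1)/4⌋ = 2 into plot → C; (10-1) mod 4 = 1 into the melted columns → control.
So row 10 is (C, control, 518); yield_kg = 518.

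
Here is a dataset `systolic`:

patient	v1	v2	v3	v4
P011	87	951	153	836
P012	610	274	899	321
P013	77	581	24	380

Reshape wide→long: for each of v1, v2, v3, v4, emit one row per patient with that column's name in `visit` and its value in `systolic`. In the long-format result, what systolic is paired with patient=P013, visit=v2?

581

Unpivoting turns each (patient, wide-column) pair into one long row.
The wide cell at row P013, column v2 holds 581, so the long row (P013, v2) has systolic=581.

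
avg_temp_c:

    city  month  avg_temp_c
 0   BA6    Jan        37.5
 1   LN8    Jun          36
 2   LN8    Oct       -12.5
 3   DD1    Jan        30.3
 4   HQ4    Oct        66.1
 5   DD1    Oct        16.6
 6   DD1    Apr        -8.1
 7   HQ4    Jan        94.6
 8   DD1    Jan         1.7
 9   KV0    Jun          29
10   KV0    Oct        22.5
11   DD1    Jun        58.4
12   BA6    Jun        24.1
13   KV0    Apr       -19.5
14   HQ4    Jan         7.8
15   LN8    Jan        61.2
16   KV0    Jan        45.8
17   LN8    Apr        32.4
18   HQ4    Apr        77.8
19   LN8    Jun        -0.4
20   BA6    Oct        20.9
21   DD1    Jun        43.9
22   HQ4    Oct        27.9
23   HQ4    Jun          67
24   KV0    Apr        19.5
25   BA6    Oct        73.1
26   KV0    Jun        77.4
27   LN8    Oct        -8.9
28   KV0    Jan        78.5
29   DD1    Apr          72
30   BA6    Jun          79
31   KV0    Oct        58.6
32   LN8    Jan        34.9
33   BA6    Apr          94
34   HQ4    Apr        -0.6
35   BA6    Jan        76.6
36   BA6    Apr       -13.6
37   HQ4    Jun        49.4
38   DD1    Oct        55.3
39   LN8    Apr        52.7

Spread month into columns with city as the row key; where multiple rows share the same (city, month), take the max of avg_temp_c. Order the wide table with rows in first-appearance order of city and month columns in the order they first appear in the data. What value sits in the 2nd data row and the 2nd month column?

36

With rows in first-appearance order of city, row 2 is city=LN8. month columns in first-appearance order: Jan, Jun, Oct, Apr; column 2 is Jun.
Long rows with city=LN8, month=Jun: max(36, -0.4) = 36.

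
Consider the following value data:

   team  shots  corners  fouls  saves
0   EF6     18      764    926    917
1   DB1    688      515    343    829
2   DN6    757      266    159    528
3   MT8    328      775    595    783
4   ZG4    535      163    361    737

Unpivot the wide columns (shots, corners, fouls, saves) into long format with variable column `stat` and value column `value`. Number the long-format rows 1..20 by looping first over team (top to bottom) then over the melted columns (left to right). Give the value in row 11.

159

20 rows total (5 × 4). Row 11: index ⌊(11-1)/4⌋ = 2 into team → DN6; (11-1) mod 4 = 2 into the melted columns → fouls.
So row 11 is (DN6, fouls, 159); value = 159.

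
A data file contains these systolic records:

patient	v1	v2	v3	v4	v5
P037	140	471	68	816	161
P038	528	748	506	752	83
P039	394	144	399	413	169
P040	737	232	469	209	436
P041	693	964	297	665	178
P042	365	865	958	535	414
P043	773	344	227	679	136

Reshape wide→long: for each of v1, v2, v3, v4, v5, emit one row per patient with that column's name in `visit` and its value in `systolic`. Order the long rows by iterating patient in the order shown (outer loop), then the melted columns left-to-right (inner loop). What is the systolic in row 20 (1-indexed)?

35 rows total (7 × 5). Row 20: index ⌊(20-1)/5⌋ = 3 into patient → P040; (20-1) mod 5 = 4 into the melted columns → v5.
So row 20 is (P040, v5, 436); systolic = 436.

436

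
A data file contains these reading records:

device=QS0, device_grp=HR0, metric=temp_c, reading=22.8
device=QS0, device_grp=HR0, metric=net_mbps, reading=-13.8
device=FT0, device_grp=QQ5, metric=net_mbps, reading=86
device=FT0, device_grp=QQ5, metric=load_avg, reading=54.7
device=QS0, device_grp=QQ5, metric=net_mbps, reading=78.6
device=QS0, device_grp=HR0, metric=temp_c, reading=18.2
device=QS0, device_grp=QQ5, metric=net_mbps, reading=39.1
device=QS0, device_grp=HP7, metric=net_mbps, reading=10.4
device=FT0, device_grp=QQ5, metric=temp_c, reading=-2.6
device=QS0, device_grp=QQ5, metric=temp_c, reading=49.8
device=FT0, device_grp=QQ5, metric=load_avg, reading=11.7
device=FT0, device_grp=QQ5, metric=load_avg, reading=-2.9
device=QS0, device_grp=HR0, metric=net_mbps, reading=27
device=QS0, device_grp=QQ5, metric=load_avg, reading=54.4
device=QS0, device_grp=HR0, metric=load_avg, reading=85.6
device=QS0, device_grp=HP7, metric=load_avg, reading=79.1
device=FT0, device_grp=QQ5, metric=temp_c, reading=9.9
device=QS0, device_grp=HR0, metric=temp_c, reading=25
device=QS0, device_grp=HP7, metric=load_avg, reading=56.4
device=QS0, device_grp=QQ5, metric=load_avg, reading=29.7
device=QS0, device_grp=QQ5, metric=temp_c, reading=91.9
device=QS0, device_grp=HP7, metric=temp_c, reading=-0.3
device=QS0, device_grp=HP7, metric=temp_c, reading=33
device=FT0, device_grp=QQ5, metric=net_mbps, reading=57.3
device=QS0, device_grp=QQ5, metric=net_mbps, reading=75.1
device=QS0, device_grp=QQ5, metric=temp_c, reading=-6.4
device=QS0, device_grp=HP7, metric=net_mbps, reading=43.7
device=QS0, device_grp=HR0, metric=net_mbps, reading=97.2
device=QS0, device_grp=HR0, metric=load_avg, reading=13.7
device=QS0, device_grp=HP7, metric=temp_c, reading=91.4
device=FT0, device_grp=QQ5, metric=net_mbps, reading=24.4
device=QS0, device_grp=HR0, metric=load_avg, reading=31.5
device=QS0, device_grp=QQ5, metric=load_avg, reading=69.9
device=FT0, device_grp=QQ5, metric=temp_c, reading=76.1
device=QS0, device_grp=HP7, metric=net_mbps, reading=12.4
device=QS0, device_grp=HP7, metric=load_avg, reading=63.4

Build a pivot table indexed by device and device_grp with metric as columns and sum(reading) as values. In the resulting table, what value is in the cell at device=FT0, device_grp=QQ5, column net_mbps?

167.7

Rows with device=FT0, device_grp=QQ5 and metric=net_mbps: reading values are 86, 57.3, 24.4.
86 + 57.3 + 24.4 = 167.7.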